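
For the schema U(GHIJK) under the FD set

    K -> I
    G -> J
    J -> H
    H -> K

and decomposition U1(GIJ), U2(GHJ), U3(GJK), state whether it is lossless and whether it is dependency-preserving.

lossless but not dependency-preserving

Lossless test (chase): Rows 1 and 2 agree on J; apply J→H and equate their H entries. Rows 1 and 3 agree on J; apply J→H and equate their H entries. Rows 1 and 2 agree on H; apply H→K and equate their K entries. Rows 1 and 3 agree on H; apply H→K and equate their K entries. Rows 1 and 2 agree on K; apply K→I and equate their I entries. Rows 1 and 3 agree on K; apply K→I and equate their I entries. Row 1 is now all distinguished symbols — the join is lossless.
Dependency preservation: the restricted closure of {K} across the fragments never reaches {I}, so K → I cannot be enforced without a join — not preserved.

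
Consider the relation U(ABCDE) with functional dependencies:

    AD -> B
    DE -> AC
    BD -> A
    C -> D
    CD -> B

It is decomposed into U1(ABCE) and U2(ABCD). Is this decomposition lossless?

Yes

Common attributes: U1 ∩ U2 = {ABC}.
Closure of {ABC}: C → D applies, adding D. So (ABC)⁺ = {ABCD}.
This closure contains every attribute of U2, so U1 ∩ U2 → U2. The join is lossless.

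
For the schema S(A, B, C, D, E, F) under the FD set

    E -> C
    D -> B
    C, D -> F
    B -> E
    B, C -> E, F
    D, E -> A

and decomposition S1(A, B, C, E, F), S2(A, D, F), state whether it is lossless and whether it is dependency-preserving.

Lossless test: (A, F)⁺ = {A, F}, which is a superkey of neither fragment — lossy.
Dependency preservation: the restricted closure of {D} across the fragments never reaches {B}, so D → B cannot be enforced without a join — not preserved.

lossy and not dependency-preserving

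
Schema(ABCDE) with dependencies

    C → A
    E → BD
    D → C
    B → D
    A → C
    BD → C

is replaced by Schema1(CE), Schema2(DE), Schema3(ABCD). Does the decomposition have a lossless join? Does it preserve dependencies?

lossy and not dependency-preserving

Lossless test (chase): Rows 1 and 3 agree on C; apply C→A and equate their A entries. Rows 1 and 2 agree on E; apply E→BD and equate their BD entries. Rows 1 and 2 agree on D; apply D→C and equate their C entries. Rows 1 and 2 agree on C; apply C→A and equate their A entries. No row becomes fully distinguished — the join is lossy.
Dependency preservation: the restricted closure of {E} across the fragments never reaches {BD}, so E → BD cannot be enforced without a join — not preserved.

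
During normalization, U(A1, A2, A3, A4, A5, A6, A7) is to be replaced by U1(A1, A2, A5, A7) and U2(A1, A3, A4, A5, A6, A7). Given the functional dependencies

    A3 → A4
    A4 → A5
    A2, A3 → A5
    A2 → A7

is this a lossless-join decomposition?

No

Common attributes: U1 ∩ U2 = {A1, A5, A7}.
No dependency enlarges {A1, A5, A7}, so (A1, A5, A7)⁺ = {A1, A5, A7}.
The closure contains neither all of U1 = {A1, A2, A5, A7} nor all of U2 = {A1, A3, A4, A5, A6, A7}, so the common attributes are not a superkey of either fragment. The join is lossy.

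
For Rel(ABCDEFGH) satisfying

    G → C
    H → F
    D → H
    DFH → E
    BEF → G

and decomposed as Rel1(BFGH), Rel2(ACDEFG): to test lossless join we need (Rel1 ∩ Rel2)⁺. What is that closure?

Rel1 ∩ Rel2 = {FG}.
G → C applies, adding C
Closure: {CFG}.

CFG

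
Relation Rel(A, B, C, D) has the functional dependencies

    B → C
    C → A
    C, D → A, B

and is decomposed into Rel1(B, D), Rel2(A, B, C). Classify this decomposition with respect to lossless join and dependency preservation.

Lossless test: (B)⁺ = {A, B, C}, which contains all of one fragment — lossless.
Dependency preservation: the restricted closure of {C, D} across the fragments never reaches {A, B}, so C, D → A, B cannot be enforced without a join — not preserved.

lossless but not dependency-preserving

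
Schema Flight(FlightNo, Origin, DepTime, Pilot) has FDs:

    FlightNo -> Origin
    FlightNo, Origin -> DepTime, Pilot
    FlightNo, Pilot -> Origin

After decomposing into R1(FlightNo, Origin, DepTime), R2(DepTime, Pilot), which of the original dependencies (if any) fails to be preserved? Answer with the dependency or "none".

Check FlightNo, Origin → DepTime, Pilot: no single fragment contains all of {FlightNo, Origin, DepTime, Pilot}, and the restricted closure of {FlightNo, Origin} across the fragments never reaches {DepTime, Pilot}.
FlightNo → Origin is preserved.
FlightNo, Pilot → Origin is preserved.

FlightNo, Origin -> DepTime, Pilot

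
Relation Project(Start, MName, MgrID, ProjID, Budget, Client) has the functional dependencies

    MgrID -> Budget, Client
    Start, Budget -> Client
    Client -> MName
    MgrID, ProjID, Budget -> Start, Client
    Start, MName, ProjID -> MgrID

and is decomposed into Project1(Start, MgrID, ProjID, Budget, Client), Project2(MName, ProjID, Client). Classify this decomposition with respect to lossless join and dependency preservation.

Lossless test: (ProjID, Client)⁺ = {MName, ProjID, Client}, which contains all of one fragment — lossless.
Dependency preservation: the restricted closure of {Start, MName, ProjID} across the fragments never reaches {MgrID}, so Start, MName, ProjID → MgrID cannot be enforced without a join — not preserved.

lossless but not dependency-preserving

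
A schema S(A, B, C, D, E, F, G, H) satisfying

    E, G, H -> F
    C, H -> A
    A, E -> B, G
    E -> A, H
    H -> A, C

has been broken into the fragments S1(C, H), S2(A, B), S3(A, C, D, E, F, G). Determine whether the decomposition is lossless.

No

Chase test. Columns are A, B, C, D, E, F, G, H; row i has aⱼ where attribute j ∈ Si, else bᵢⱼ.
Initial tableau (one row per fragment):
  row 1: b11 b12 a3 b14 b15 b16 b17 a8
  row 2: a1 a2 b23 b24 b25 b26 b27 b28
  row 3: a1 b32 a3 a4 a5 a6 a7 b38
No row becomes fully distinguished — the join is lossy.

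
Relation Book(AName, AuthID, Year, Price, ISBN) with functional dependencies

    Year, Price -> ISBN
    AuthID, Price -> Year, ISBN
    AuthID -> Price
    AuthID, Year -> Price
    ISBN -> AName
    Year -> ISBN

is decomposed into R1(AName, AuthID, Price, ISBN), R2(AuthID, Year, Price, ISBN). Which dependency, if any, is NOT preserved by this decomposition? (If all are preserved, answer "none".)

none

Year, Price → ISBN lies within R2.
AuthID, Price → Year, ISBN lies within R2.
AuthID → Price lies within R1.
AuthID, Year → Price lies within R2.
ISBN → AName lies within R1.
Year → ISBN lies within R2.
Every dependency is enforceable on the fragments, so the decomposition is dependency-preserving.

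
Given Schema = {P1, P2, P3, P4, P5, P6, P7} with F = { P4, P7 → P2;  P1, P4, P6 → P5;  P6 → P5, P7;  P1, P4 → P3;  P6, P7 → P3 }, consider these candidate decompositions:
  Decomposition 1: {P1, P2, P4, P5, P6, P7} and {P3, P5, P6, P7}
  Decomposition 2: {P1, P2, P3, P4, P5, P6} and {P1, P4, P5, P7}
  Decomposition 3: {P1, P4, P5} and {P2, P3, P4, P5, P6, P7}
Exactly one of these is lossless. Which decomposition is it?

Decomposition 1

Decomposition 1: common = {P5, P6, P7}, closure = {P3, P5, P6, P7} → lossless.
Decomposition 2: common = {P1, P4, P5}, closure = {P1, P3, P4, P5} → lossy.
Decomposition 3: common = {P4, P5}, closure = {P4, P5} → lossy.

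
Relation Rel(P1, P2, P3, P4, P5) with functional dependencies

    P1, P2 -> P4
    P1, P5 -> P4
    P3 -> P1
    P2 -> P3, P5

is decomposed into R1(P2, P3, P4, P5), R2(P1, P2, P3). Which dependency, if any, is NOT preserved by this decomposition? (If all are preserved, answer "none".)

P1, P5 -> P4

Check P1, P5 → P4: no single fragment contains all of {P1, P4, P5}, and the restricted closure of {P1, P5} across the fragments never reaches {P4}.
P1, P2 → P4 is preserved.
P3 → P1 is preserved.
P2 → P3, P5 is preserved.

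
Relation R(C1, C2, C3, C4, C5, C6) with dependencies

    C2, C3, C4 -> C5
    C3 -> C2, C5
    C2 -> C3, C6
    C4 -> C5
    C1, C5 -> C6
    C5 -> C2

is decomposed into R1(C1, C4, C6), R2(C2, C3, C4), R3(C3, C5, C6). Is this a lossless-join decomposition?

Chase test. Columns are C1, C2, C3, C4, C5, C6; row i has aⱼ where attribute j ∈ Ri, else bᵢⱼ.
Initial tableau (one row per fragment):
  row 1: a1 b12 b13 a4 b15 a6
  row 2: b21 a2 a3 a4 b25 b26
  row 3: b31 b32 a3 b34 a5 a6
Rows 2 and 3 agree on C3; apply C3→C2, C5 and equate their C2, C5 entries.
Rows 2 and 3 agree on C2; apply C2→C3, C6 and equate their C3, C6 entries.
Rows 1 and 2 agree on C4; apply C4→C5 and equate their C5 entries.
Rows 1 and 2 agree on C5; apply C5→C2 and equate their C2 entries.
Rows 1 and 2 agree on C2; apply C2→C3, C6 and equate their C3, C6 entries.
Row 1 is now all distinguished symbols — the join is lossless.

Yes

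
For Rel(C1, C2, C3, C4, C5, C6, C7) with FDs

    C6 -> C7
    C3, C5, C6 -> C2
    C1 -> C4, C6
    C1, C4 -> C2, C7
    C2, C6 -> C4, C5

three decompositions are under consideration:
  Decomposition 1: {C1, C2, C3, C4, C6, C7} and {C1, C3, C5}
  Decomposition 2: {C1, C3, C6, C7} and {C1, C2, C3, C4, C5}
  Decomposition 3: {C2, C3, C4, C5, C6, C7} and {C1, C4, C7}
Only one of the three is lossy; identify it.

Decomposition 1: common = {C1, C3}, closure = {C1, C2, C3, C4, C5, C6, C7} → lossless.
Decomposition 2: common = {C1, C3}, closure = {C1, C2, C3, C4, C5, C6, C7} → lossless.
Decomposition 3: common = {C4, C7}, closure = {C4, C7} → lossy.

Decomposition 3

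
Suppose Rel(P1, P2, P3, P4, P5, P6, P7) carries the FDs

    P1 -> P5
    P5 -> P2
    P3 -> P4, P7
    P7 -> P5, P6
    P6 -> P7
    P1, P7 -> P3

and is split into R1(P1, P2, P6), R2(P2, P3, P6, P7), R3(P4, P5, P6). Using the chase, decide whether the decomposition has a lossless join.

Chase test. Columns are P1, P2, P3, P4, P5, P6, P7; row i has aⱼ where attribute j ∈ Ri, else bᵢⱼ.
Initial tableau (one row per fragment):
  row 1: a1 a2 b13 b14 b15 a6 b17
  row 2: b21 a2 a3 b24 b25 a6 a7
  row 3: b31 b32 b33 a4 a5 a6 b37
Rows 1 and 2 agree on P6; apply P6→P7 and equate their P7 entries.
Rows 1 and 3 agree on P6; apply P6→P7 and equate their P7 entries.
Rows 1 and 2 agree on P7; apply P7→P5, P6 and equate their P5, P6 entries.
Rows 1 and 3 agree on P7; apply P7→P5, P6 and equate their P5, P6 entries.
Rows 1 and 3 agree on P5; apply P5→P2 and equate their P2 entries.
No row becomes fully distinguished — the join is lossy.

No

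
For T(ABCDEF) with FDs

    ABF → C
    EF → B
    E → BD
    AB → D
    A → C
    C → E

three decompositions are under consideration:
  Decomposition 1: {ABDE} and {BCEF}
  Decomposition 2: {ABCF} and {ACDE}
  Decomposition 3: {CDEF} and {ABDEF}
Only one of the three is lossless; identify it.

Decomposition 1: common = {BE}, closure = {BDE} → lossy.
Decomposition 2: common = {AC}, closure = {ABCDE} → lossless.
Decomposition 3: common = {DEF}, closure = {BDEF} → lossy.

Decomposition 2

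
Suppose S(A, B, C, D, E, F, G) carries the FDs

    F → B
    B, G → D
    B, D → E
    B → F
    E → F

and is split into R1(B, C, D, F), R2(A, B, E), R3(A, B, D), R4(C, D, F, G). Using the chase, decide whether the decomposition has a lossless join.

No

Chase test. Columns are A, B, C, D, E, F, G; row i has aⱼ where attribute j ∈ Ri, else bᵢⱼ.
Initial tableau (one row per fragment):
  row 1: b11 a2 a3 a4 b15 a6 b17
  row 2: a1 a2 b23 b24 a5 b26 b27
  row 3: a1 a2 b33 a4 b35 b36 b37
  row 4: b41 b42 a3 a4 b45 a6 a7
Rows 1 and 4 agree on F; apply F→B and equate their B entries.
Rows 1 and 3 agree on B, D; apply B, D→E and equate their E entries.
Rows 1 and 4 agree on B, D; apply B, D→E and equate their E entries.
Rows 1 and 2 agree on B; apply B→F and equate their F entries.
Rows 1 and 3 agree on B; apply B→F and equate their F entries.
No row becomes fully distinguished — the join is lossy.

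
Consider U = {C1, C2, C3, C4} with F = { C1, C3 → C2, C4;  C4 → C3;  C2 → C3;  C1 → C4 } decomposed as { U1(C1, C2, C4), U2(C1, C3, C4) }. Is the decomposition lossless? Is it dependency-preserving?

lossless but not dependency-preserving

Lossless test: (C1, C4)⁺ = {C1, C2, C3, C4}, which contains all of one fragment — lossless.
Dependency preservation: the restricted closure of {C2} across the fragments never reaches {C3}, so C2 → C3 cannot be enforced without a join — not preserved.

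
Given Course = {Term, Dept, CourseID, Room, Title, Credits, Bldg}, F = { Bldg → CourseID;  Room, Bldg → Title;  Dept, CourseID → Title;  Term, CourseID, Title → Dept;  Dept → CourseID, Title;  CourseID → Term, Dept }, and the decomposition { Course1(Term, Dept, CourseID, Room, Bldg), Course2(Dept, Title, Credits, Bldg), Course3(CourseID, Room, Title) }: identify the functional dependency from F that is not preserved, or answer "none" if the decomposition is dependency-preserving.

Bldg → CourseID lies within Course1.
Room, Bldg → Title: restricted closure across fragments reaches Title.
Dept, CourseID → Title: restricted closure across fragments reaches Title.
Term, CourseID, Title → Dept: restricted closure across fragments reaches Dept.
Dept → CourseID, Title: restricted closure across fragments reaches CourseID, Title.
CourseID → Term, Dept lies within Course1.
Every dependency is enforceable on the fragments, so the decomposition is dependency-preserving.

none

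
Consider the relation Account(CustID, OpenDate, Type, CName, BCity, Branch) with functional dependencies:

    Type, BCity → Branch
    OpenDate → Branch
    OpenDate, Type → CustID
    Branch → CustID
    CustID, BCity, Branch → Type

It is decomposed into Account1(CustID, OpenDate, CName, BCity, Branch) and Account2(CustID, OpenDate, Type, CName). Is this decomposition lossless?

No

Common attributes: Account1 ∩ Account2 = {CustID, OpenDate, CName}.
Closure of {CustID, OpenDate, CName}: OpenDate → Branch applies, adding Branch. So (CustID, OpenDate, CName)⁺ = {CustID, OpenDate, CName, Branch}.
The closure contains neither all of Account1 = {CustID, OpenDate, CName, BCity, Branch} nor all of Account2 = {CustID, OpenDate, Type, CName}, so the common attributes are not a superkey of either fragment. The join is lossy.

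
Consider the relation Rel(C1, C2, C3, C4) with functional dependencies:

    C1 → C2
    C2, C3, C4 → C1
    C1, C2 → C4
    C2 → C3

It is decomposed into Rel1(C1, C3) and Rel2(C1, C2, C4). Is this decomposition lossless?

Common attributes: Rel1 ∩ Rel2 = {C1}.
Closure of {C1}: C1 → C2 applies, adding C2; C1, C2 → C4 applies, adding C4; C2 → C3 applies, adding C3. So (C1)⁺ = {C1, C2, C3, C4}.
This closure contains every attribute of Rel1, so Rel1 ∩ Rel2 → Rel1. The join is lossless.

Yes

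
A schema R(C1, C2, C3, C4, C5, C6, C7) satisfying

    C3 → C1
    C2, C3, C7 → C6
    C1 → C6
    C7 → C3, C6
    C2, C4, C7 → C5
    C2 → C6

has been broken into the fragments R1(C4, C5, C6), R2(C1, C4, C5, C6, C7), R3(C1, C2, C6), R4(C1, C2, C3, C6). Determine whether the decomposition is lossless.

Chase test. Columns are C1, C2, C3, C4, C5, C6, C7; row i has aⱼ where attribute j ∈ Ri, else bᵢⱼ.
Initial tableau (one row per fragment):
  row 1: b11 b12 b13 a4 a5 a6 b17
  row 2: a1 b22 b23 a4 a5 a6 a7
  row 3: a1 a2 b33 b34 b35 a6 b37
  row 4: a1 a2 a3 b44 b45 a6 b47
No row becomes fully distinguished — the join is lossy.

No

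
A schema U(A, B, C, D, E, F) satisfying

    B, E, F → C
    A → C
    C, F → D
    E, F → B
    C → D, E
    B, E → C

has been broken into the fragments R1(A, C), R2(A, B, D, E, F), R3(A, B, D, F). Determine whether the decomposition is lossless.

Chase test. Columns are A, B, C, D, E, F; row i has aⱼ where attribute j ∈ Ri, else bᵢⱼ.
Initial tableau (one row per fragment):
  row 1: a1 b12 a3 b14 b15 b16
  row 2: a1 a2 b23 a4 a5 a6
  row 3: a1 a2 b33 a4 b35 a6
Rows 1 and 2 agree on A; apply A→C and equate their C entries.
Rows 1 and 3 agree on A; apply A→C and equate their C entries.
Rows 1 and 2 agree on C; apply C→D, E and equate their D, E entries.
Rows 1 and 3 agree on C; apply C→D, E and equate their D, E entries.
Row 2 is now all distinguished symbols — the join is lossless.

Yes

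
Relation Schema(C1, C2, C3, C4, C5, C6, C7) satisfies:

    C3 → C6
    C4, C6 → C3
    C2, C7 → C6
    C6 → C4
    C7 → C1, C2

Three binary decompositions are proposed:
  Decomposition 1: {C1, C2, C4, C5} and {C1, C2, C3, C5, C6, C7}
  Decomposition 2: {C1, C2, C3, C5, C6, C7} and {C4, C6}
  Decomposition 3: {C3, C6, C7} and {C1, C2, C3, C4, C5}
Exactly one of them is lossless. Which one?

Decomposition 1: common = {C1, C2, C5}, closure = {C1, C2, C5} → lossy.
Decomposition 2: common = {C6}, closure = {C3, C4, C6} → lossless.
Decomposition 3: common = {C3}, closure = {C3, C4, C6} → lossy.

Decomposition 2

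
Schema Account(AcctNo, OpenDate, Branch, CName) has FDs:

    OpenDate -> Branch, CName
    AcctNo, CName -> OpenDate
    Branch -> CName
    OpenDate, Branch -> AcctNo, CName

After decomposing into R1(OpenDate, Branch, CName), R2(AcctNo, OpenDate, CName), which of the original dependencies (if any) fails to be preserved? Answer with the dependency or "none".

OpenDate → Branch, CName lies within R1.
AcctNo, CName → OpenDate lies within R2.
Branch → CName lies within R1.
OpenDate, Branch → AcctNo, CName: restricted closure across fragments reaches AcctNo, CName.
Every dependency is enforceable on the fragments, so the decomposition is dependency-preserving.

none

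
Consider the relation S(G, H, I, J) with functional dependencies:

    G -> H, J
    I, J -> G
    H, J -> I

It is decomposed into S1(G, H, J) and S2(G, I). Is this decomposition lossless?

Yes

Common attributes: S1 ∩ S2 = {G}.
Closure of {G}: G → H, J applies, adding H, J; H, J → I applies, adding I. So (G)⁺ = {G, H, I, J}.
This closure contains every attribute of S1, so S1 ∩ S2 → S1. The join is lossless.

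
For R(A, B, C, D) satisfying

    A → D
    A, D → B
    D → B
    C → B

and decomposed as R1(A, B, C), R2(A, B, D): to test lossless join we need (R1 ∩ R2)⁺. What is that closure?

R1 ∩ R2 = {A, B}.
A → D applies, adding D
Closure: {A, B, D}.

A, B, D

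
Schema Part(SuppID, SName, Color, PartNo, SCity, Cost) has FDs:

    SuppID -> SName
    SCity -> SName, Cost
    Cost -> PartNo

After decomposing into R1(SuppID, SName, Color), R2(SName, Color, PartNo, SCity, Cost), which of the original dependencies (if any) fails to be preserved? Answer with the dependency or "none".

SuppID → SName lies within R1.
SCity → SName, Cost lies within R2.
Cost → PartNo lies within R2.
Every dependency is enforceable on the fragments, so the decomposition is dependency-preserving.

none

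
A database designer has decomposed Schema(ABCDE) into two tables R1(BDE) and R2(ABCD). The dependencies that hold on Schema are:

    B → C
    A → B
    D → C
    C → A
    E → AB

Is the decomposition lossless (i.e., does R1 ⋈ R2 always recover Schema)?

Common attributes: R1 ∩ R2 = {BD}.
Closure of {BD}: B → C applies, adding C; C → A applies, adding A. So (BD)⁺ = {ABCD}.
This closure contains every attribute of R2, so R1 ∩ R2 → R2. The join is lossless.

Yes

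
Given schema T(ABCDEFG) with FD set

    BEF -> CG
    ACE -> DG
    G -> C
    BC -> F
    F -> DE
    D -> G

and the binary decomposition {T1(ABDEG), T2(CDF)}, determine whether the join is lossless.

No

Common attributes: T1 ∩ T2 = {D}.
Closure of {D}: D → G applies, adding G; G → C applies, adding C. So (D)⁺ = {CDG}.
The closure contains neither all of T1 = {ABDEG} nor all of T2 = {CDF}, so the common attributes are not a superkey of either fragment. The join is lossy.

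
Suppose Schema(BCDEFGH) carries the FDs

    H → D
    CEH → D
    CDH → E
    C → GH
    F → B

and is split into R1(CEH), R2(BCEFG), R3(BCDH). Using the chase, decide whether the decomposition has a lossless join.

Yes

Chase test. Columns are BCDEFGH; row i has aⱼ where attribute j ∈ Ri, else bᵢⱼ.
Initial tableau (one row per fragment):
  row 1: b11 a2 b13 a4 b15 b16 a7
  row 2: a1 a2 b23 a4 a5 a6 b27
  row 3: a1 a2 a3 b34 b35 b36 a7
Rows 1 and 3 agree on H; apply H→D and equate their D entries.
Rows 1 and 3 agree on CDH; apply CDH→E and equate their E entries.
Rows 1 and 2 agree on C; apply C→GH and equate their GH entries.
Rows 1 and 3 agree on C; apply C→GH and equate their GH entries.
Rows 1 and 2 agree on H; apply H→D and equate their D entries.
Row 2 is now all distinguished symbols — the join is lossless.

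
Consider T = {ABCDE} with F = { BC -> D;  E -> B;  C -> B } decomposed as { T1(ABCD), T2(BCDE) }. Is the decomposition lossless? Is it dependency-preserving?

lossy but dependency-preserving

Lossless test: (BCD)⁺ = {BCD}, which is a superkey of neither fragment — lossy.
Dependency preservation: every FD's attributes lie within a single fragment, so each can be enforced locally — preserved.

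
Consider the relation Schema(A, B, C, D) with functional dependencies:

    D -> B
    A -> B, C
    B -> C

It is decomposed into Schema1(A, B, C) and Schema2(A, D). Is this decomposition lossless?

Yes

Common attributes: Schema1 ∩ Schema2 = {A}.
Closure of {A}: A → B, C applies, adding B, C. So (A)⁺ = {A, B, C}.
This closure contains every attribute of Schema1, so Schema1 ∩ Schema2 → Schema1. The join is lossless.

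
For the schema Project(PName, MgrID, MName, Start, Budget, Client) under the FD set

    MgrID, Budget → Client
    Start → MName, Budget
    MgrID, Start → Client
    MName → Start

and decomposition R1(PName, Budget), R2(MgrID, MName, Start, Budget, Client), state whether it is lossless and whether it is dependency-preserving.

lossy but dependency-preserving

Lossless test: (Budget)⁺ = {Budget}, which is a superkey of neither fragment — lossy.
Dependency preservation: every FD's attributes lie within a single fragment, so each can be enforced locally — preserved.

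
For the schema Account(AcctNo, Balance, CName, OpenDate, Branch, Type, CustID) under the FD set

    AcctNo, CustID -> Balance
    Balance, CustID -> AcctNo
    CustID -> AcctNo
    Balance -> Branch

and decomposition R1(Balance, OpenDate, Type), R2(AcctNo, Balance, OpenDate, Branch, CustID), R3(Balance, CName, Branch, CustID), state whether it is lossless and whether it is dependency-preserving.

lossy but dependency-preserving

Lossless test (chase): Rows 2 and 3 agree on Balance, CustID; apply Balance, CustID→AcctNo and equate their AcctNo entries. Rows 1 and 2 agree on Balance; apply Balance→Branch and equate their Branch entries. No row becomes fully distinguished — the join is lossy.
Dependency preservation: every FD's attributes lie within a single fragment, so each can be enforced locally — preserved.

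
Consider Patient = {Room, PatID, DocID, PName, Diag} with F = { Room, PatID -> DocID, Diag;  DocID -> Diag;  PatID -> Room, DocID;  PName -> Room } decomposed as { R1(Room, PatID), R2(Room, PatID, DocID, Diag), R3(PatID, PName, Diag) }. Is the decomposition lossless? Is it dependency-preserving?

Lossless test (chase): Rows 1 and 2 agree on Room, PatID; apply Room, PatID→DocID, Diag and equate their DocID, Diag entries. Rows 1 and 3 agree on PatID; apply PatID→Room, DocID and equate their Room, DocID entries. Row 3 is now all distinguished symbols — the join is lossless.
Dependency preservation: the restricted closure of {PName} across the fragments never reaches {Room}, so PName → Room cannot be enforced without a join — not preserved.

lossless but not dependency-preserving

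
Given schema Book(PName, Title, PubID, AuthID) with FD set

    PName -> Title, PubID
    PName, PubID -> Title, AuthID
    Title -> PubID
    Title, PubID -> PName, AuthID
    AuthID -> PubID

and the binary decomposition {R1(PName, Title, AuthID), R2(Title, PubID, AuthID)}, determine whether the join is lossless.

Yes

Common attributes: R1 ∩ R2 = {Title, AuthID}.
Closure of {Title, AuthID}: Title → PubID applies, adding PubID; Title, PubID → PName, AuthID applies, adding PName. So (Title, AuthID)⁺ = {PName, Title, PubID, AuthID}.
This closure contains every attribute of R1, so R1 ∩ R2 → R1. The join is lossless.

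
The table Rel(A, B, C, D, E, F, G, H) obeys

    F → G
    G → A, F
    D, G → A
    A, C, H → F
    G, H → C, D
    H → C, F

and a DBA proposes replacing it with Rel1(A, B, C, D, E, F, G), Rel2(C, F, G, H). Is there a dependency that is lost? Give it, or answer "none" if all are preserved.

G, H → C, D

Check G, H → C, D: no single fragment contains all of {C, D, G, H}, and the restricted closure of {G, H} across the fragments never reaches {C, D}.
F → G is preserved.
G → A, F is preserved.
D, G → A is preserved.
A, C, H → F is preserved.
H → C, F is preserved.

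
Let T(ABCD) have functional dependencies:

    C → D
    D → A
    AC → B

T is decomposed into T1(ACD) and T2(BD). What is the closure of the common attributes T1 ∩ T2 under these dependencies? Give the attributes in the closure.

T1 ∩ T2 = {D}.
D → A applies, adding A
Closure: {AD}.

AD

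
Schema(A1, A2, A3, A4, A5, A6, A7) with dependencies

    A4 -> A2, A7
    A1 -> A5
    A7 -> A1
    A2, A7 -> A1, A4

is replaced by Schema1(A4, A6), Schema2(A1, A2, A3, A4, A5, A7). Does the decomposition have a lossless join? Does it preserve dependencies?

Lossless test: (A4)⁺ = {A1, A2, A4, A5, A7}, which is a superkey of neither fragment — lossy.
Dependency preservation: every FD's attributes lie within a single fragment, so each can be enforced locally — preserved.

lossy but dependency-preserving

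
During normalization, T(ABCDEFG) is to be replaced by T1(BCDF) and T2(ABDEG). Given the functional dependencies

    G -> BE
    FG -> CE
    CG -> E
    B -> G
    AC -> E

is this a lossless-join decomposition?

Common attributes: T1 ∩ T2 = {BD}.
Closure of {BD}: B → G applies, adding G; G → BE applies, adding E. So (BD)⁺ = {BDEG}.
The closure contains neither all of T1 = {BCDF} nor all of T2 = {ABDEG}, so the common attributes are not a superkey of either fragment. The join is lossy.

No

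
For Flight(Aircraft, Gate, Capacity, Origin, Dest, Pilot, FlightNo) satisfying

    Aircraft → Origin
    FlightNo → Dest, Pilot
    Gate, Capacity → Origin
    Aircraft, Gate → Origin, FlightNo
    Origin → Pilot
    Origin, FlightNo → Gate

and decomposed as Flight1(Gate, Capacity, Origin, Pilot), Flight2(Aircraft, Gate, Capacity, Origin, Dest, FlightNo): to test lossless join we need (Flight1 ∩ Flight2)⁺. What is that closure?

Flight1 ∩ Flight2 = {Gate, Capacity, Origin}.
Origin → Pilot applies, adding Pilot
Closure: {Gate, Capacity, Origin, Pilot}.

Gate, Capacity, Origin, Pilot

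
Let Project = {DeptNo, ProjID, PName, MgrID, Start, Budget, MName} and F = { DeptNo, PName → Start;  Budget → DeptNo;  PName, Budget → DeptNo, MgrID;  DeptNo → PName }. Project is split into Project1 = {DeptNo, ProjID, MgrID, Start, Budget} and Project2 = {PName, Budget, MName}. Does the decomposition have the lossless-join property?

Common attributes: Project1 ∩ Project2 = {Budget}.
Closure of {Budget}: Budget → DeptNo applies, adding DeptNo; DeptNo → PName applies, adding PName; DeptNo, PName → Start applies, adding Start; PName, Budget → DeptNo, MgrID applies, adding MgrID. So (Budget)⁺ = {DeptNo, PName, MgrID, Start, Budget}.
The closure contains neither all of Project1 = {DeptNo, ProjID, MgrID, Start, Budget} nor all of Project2 = {PName, Budget, MName}, so the common attributes are not a superkey of either fragment. The join is lossy.

No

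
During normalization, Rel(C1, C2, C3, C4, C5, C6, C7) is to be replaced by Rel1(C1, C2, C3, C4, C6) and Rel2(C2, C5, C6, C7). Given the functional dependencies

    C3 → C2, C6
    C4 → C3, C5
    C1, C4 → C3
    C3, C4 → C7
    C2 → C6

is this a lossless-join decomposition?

Common attributes: Rel1 ∩ Rel2 = {C2, C6}.
No dependency enlarges {C2, C6}, so (C2, C6)⁺ = {C2, C6}.
The closure contains neither all of Rel1 = {C1, C2, C3, C4, C6} nor all of Rel2 = {C2, C5, C6, C7}, so the common attributes are not a superkey of either fragment. The join is lossy.

No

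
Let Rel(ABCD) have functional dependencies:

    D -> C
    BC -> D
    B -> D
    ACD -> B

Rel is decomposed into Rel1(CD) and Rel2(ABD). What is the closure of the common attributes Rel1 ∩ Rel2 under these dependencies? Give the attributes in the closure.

Rel1 ∩ Rel2 = {D}.
D → C applies, adding C
Closure: {CD}.

CD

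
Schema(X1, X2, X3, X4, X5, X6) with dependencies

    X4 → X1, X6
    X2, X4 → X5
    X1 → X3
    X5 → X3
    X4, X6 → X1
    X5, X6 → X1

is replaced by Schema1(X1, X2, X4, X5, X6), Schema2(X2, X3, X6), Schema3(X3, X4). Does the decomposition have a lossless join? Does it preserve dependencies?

lossless but not dependency-preserving

Lossless test (chase): Rows 1 and 3 agree on X4; apply X4→X1, X6 and equate their X1, X6 entries. Rows 1 and 3 agree on X1; apply X1→X3 and equate their X3 entries. Row 1 is now all distinguished symbols — the join is lossless.
Dependency preservation: the restricted closure of {X1} across the fragments never reaches {X3}, so X1 → X3 cannot be enforced without a join — not preserved.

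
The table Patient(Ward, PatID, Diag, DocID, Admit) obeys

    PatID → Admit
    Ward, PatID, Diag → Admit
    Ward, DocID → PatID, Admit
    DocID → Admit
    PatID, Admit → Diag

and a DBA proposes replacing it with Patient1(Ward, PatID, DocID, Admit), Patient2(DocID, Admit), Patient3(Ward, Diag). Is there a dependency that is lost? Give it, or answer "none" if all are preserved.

Check PatID, Admit → Diag: no single fragment contains all of {PatID, Diag, Admit}, and the restricted closure of {PatID, Admit} across the fragments never reaches {Diag}.
PatID → Admit is preserved.
Ward, PatID, Diag → Admit is preserved.
Ward, DocID → PatID, Admit is preserved.
DocID → Admit is preserved.

PatID, Admit → Diag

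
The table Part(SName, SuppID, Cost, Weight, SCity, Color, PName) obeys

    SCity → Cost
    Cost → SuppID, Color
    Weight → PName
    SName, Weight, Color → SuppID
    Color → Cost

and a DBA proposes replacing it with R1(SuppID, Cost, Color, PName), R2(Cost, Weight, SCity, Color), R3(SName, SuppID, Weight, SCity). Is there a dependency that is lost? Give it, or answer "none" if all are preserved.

Check Weight → PName: no single fragment contains all of {Weight, PName}, and the restricted closure of {Weight} across the fragments never reaches {PName}.
SCity → Cost is preserved.
Cost → SuppID, Color is preserved.
SName, Weight, Color → SuppID is preserved.
Color → Cost is preserved.

Weight → PName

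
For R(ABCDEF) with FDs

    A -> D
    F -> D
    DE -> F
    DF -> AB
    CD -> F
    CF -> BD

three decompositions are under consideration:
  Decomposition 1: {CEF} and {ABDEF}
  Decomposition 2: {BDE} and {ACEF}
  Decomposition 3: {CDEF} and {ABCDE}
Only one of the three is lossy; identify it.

Decomposition 1: common = {EF}, closure = {ABDEF} → lossless.
Decomposition 2: common = {E}, closure = {E} → lossy.
Decomposition 3: common = {CDE}, closure = {ABCDEF} → lossless.

Decomposition 2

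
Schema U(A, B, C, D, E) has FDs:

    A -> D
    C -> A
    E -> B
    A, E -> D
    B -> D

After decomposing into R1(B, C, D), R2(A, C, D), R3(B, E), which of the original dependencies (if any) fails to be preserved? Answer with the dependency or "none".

none

A → D lies within R2.
C → A lies within R2.
E → B lies within R3.
A, E → D: restricted closure across fragments reaches D.
B → D lies within R1.
Every dependency is enforceable on the fragments, so the decomposition is dependency-preserving.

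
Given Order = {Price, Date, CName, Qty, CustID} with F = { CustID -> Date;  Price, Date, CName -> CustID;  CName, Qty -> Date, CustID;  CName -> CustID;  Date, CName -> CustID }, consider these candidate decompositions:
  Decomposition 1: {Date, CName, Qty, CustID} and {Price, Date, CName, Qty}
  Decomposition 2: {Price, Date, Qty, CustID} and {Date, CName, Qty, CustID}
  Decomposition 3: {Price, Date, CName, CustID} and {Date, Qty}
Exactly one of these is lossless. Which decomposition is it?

Decomposition 1

Decomposition 1: common = {Date, CName, Qty}, closure = {Date, CName, Qty, CustID} → lossless.
Decomposition 2: common = {Date, Qty, CustID}, closure = {Date, Qty, CustID} → lossy.
Decomposition 3: common = {Date}, closure = {Date} → lossy.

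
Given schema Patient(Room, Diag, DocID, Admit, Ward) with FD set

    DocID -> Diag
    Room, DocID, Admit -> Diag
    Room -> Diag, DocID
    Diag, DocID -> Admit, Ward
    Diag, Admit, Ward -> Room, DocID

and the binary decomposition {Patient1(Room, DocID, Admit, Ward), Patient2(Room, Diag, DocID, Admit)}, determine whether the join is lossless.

Common attributes: Patient1 ∩ Patient2 = {Room, DocID, Admit}.
Closure of {Room, DocID, Admit}: DocID → Diag applies, adding Diag; Diag, DocID → Admit, Ward applies, adding Ward. So (Room, DocID, Admit)⁺ = {Room, Diag, DocID, Admit, Ward}.
This closure contains every attribute of Patient1, so Patient1 ∩ Patient2 → Patient1. The join is lossless.

Yes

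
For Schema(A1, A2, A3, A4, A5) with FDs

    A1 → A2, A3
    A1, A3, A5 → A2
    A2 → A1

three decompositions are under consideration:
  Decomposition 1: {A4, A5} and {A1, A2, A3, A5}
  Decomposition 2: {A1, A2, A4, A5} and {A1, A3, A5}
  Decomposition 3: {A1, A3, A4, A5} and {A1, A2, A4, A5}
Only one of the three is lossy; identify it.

Decomposition 1: common = {A5}, closure = {A5} → lossy.
Decomposition 2: common = {A1, A5}, closure = {A1, A2, A3, A5} → lossless.
Decomposition 3: common = {A1, A4, A5}, closure = {A1, A2, A3, A4, A5} → lossless.

Decomposition 1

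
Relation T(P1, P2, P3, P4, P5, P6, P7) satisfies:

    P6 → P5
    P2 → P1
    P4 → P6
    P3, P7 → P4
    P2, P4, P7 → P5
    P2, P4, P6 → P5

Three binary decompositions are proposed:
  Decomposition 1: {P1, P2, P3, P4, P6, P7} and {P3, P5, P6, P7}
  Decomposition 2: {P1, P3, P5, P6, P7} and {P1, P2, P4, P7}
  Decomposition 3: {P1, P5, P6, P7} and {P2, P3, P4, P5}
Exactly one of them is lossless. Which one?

Decomposition 1

Decomposition 1: common = {P3, P6, P7}, closure = {P3, P4, P5, P6, P7} → lossless.
Decomposition 2: common = {P1, P7}, closure = {P1, P7} → lossy.
Decomposition 3: common = {P5}, closure = {P5} → lossy.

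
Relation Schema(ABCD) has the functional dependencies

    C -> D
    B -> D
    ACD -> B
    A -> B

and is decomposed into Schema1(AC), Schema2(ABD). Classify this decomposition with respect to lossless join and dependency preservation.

lossless but not dependency-preserving

Lossless test: (A)⁺ = {ABD}, which contains all of one fragment — lossless.
Dependency preservation: the restricted closure of {C} across the fragments never reaches {D}, so C → D cannot be enforced without a join — not preserved.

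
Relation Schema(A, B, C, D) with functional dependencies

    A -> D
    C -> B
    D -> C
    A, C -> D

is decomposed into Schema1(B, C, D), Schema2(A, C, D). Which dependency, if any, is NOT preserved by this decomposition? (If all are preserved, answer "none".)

none

A → D lies within Schema2.
C → B lies within Schema1.
D → C lies within Schema1.
A, C → D lies within Schema2.
Every dependency is enforceable on the fragments, so the decomposition is dependency-preserving.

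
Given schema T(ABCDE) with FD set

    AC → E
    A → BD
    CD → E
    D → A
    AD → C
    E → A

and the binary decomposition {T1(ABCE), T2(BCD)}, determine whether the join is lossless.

Common attributes: T1 ∩ T2 = {BC}.
No dependency enlarges {BC}, so (BC)⁺ = {BC}.
The closure contains neither all of T1 = {ABCE} nor all of T2 = {BCD}, so the common attributes are not a superkey of either fragment. The join is lossy.

No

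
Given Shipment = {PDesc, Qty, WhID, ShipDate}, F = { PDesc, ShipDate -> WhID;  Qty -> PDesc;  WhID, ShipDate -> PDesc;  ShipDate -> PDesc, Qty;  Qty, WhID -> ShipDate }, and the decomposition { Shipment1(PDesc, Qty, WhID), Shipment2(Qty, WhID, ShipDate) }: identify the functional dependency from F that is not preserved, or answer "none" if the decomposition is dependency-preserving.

none

PDesc, ShipDate → WhID: restricted closure across fragments reaches WhID.
Qty → PDesc lies within Shipment1.
WhID, ShipDate → PDesc: restricted closure across fragments reaches PDesc.
ShipDate → PDesc, Qty: restricted closure across fragments reaches PDesc, Qty.
Qty, WhID → ShipDate lies within Shipment2.
Every dependency is enforceable on the fragments, so the decomposition is dependency-preserving.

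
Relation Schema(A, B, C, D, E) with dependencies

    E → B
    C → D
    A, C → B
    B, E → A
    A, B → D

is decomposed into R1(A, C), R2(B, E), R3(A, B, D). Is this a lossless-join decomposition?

No

Chase test. Columns are A, B, C, D, E; row i has aⱼ where attribute j ∈ Ri, else bᵢⱼ.
Initial tableau (one row per fragment):
  row 1: a1 b12 a3 b14 b15
  row 2: b21 a2 b23 b24 a5
  row 3: a1 a2 b33 a4 b35
No row becomes fully distinguished — the join is lossy.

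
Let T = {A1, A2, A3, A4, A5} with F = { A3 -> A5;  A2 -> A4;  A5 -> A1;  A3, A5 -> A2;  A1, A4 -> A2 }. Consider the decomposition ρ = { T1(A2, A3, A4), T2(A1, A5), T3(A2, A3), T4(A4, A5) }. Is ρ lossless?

No

Chase test. Columns are A1, A2, A3, A4, A5; row i has aⱼ where attribute j ∈ Ti, else bᵢⱼ.
Initial tableau (one row per fragment):
  row 1: b11 a2 a3 a4 b15
  row 2: a1 b22 b23 b24 a5
  row 3: b31 a2 a3 b34 b35
  row 4: b41 b42 b43 a4 a5
Rows 1 and 3 agree on A3; apply A3→A5 and equate their A5 entries.
Rows 1 and 3 agree on A2; apply A2→A4 and equate their A4 entries.
Rows 1 and 3 agree on A5; apply A5→A1 and equate their A1 entries.
Rows 2 and 4 agree on A5; apply A5→A1 and equate their A1 entries.
No row becomes fully distinguished — the join is lossy.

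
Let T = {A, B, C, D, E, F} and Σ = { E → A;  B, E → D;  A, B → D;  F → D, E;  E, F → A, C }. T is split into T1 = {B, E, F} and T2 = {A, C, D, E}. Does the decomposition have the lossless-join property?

Common attributes: T1 ∩ T2 = {E}.
Closure of {E}: E → A applies, adding A. So (E)⁺ = {A, E}.
The closure contains neither all of T1 = {B, E, F} nor all of T2 = {A, C, D, E}, so the common attributes are not a superkey of either fragment. The join is lossy.

No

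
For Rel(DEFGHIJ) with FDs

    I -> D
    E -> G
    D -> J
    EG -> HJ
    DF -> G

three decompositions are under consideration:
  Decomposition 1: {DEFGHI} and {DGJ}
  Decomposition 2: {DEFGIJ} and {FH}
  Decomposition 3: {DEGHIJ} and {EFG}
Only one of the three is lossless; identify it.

Decomposition 1

Decomposition 1: common = {DG}, closure = {DGJ} → lossless.
Decomposition 2: common = {F}, closure = {F} → lossy.
Decomposition 3: common = {EG}, closure = {EGHJ} → lossy.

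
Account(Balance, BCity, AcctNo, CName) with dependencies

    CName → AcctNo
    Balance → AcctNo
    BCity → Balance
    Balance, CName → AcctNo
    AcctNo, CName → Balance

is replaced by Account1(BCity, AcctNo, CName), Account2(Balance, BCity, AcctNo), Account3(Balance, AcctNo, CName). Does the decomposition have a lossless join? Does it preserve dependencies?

Lossless test (chase): Rows 1 and 2 agree on BCity; apply BCity→Balance and equate their Balance entries. Row 1 is now all distinguished symbols — the join is lossless.
Dependency preservation: every FD's attributes lie within a single fragment, so each can be enforced locally — preserved.

lossless and dependency-preserving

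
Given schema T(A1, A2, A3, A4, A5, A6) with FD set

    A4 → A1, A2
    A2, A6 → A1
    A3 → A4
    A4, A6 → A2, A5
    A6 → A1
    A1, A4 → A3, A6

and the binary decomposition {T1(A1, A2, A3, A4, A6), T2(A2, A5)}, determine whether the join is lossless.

Common attributes: T1 ∩ T2 = {A2}.
No dependency enlarges {A2}, so (A2)⁺ = {A2}.
The closure contains neither all of T1 = {A1, A2, A3, A4, A6} nor all of T2 = {A2, A5}, so the common attributes are not a superkey of either fragment. The join is lossy.

No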